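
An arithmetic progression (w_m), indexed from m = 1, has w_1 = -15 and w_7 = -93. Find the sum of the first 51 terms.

Common difference d = (-93 - (-15)) / (7 - 1) = -13.
w_m = -15 + (m - 1)·(-13).
w_{51} = -665; S = 51·(-15 + (-665))/2 = -17340.

-17340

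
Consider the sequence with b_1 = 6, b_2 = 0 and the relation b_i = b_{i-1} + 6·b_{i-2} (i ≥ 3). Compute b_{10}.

Compute successive terms:
b_3 = 36; b_4 = 36; b_5 = 252; b_6 = 468; b_7 = 1980; b_8 = 4788; b_9 = 16668; b_{10} = 45396.
(Characteristic roots are 3 and -2.)

45396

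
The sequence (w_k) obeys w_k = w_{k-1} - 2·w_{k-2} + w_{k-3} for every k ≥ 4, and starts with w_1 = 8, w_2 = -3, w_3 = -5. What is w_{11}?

-83

Applying the relation repeatedly:
w_4 = 9, w_5 = 16, w_6 = -7, w_7 = -30, w_8 = 0, w_9 = 53, w_{10} = 23, w_{11} = -83.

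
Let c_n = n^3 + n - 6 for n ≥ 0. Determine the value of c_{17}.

4924

c_{17} = 1·17^3 + 1·17 - 6 = 4924.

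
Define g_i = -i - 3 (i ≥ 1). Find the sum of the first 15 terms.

-165

Over i = 1..15: Σi = 120.
Total = (-1)·120 + (-3)·15 = -165.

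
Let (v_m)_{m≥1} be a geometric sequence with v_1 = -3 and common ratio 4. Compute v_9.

-196608

v_m = (-3)·4^(m-1).
v_9 = (-3)·4^8 = -196608.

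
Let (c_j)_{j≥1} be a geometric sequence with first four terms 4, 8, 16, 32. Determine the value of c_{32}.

8589934592

Common ratio r = 2.
c_j = 4·2^(j-1).
c_{32} = 4·2^31 = 8589934592.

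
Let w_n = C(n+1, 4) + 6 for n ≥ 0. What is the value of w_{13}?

1007

C(14, 4) = 1001, so w_{13} = 1007.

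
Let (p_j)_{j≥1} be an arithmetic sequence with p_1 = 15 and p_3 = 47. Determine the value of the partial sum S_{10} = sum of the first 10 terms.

870

Common difference d = (47 - 15) / (3 - 1) = 16.
p_j = 15 + (j - 1)·16.
p_{10} = 159; S = 10·(15 + 159)/2 = 870.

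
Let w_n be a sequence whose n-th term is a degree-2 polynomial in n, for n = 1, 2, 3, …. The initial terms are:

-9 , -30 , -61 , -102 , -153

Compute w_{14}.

-1062

1st diffs: -21, -31, -41, -51.
2nd diffs: -10, -10, -10 (constant).
So w_n = -5n^2 - 6n + 2.
Evaluating at n = 14 gives w_{14} = -1062.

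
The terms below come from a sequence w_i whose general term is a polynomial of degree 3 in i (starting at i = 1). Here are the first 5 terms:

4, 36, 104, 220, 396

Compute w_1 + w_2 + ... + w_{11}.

1st diffs: 32, 68, 116, 176.
2nd diffs: 36, 48, 60.
3rd diffs: 12, 12 (constant).
Newton forward-difference form: w_i = 4 + 32·C(i-1,1) + 36·C(i-1,2) + 12·C(i-1,3).
Continuing: …, 644, 976, 1404, 1940, …, w_{11} = 3384.
Summing i = 1..11 (11 terms) gives 11704.

11704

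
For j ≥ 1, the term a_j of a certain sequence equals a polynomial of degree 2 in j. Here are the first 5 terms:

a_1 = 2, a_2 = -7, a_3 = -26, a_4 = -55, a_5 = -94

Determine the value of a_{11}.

1st diffs: -9, -19, -29, -39.
2nd diffs: -10, -10, -10 (constant).
Newton forward-difference form: a_j = 2 + (-9)·C(j-1,1) + (-10)·C(j-1,2).
At j = 11: j-1 = 10, so a_{11} = 2 - 90 - 450 = -538.

-538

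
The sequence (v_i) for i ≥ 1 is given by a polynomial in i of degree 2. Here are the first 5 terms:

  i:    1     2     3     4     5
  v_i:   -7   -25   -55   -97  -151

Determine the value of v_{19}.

1st diffs: -18, -30, -42, -54.
2nd diffs: -12, -12, -12 (constant).
Newton forward-difference form: v_i = -7 + (-18)·C(i-1,1) + (-12)·C(i-1,2).
At i = 19: i-1 = 18, so v_{19} = -7 - 324 - 1836 = -2167.

-2167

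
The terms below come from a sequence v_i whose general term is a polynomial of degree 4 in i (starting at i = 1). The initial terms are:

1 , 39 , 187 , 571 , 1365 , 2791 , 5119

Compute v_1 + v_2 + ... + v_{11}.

84007

1st diffs: 38, 148, 384, 794, 1426, 2328.
2nd diffs: 110, 236, 410, 632, 902.
3rd diffs: 126, 174, 222, 270.
4th diffs: 48, 48, 48 (constant).
So v_i = 2i^4 + i^3 - i^2 + 4i - 5.
Continuing: 8667, 13801, 20935, 30531.
Summing i = 1..11 (11 terms) gives 84007.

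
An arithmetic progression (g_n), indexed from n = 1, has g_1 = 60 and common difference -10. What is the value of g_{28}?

-210

g_n = 60 + (n - 1)·(-10).
g_{28} = 60 + 27·(-10) = -210.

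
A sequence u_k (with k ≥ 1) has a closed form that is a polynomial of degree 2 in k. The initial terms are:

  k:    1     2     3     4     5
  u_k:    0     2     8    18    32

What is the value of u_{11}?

1st diffs: 2, 6, 10, 14.
2nd diffs: 4, 4, 4 (constant).
Newton forward-difference form: u_k = 2·C(k-1,1) + 4·C(k-1,2).
At k = 11: k-1 = 10, so u_{11} = 20 + 180 = 200.

200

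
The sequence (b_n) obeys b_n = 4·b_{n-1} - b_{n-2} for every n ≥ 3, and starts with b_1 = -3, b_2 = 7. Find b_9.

Applying the relation repeatedly:
b_3 = 31  b_4 = 117  b_5 = 437  b_6 = 1631  b_7 = 6087  b_8 = 22717  b_9 = 84781.

84781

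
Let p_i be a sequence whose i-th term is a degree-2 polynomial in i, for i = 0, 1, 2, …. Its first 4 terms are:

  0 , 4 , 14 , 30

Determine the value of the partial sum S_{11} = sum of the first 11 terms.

1210

1st diffs: 4, 10, 16.
2nd diffs: 6, 6 (constant).
So p_i = 3i^2 + i.
Continuing: …, 52, 80, 114, 154, …, p_{10} = 310.
Summing i = 0..10 (11 terms) gives 1210.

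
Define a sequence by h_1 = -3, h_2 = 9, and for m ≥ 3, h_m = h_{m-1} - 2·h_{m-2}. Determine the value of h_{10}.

-171

Applying the relation repeatedly:
h_3 = 15  h_4 = -3  h_5 = -33  h_6 = -27  h_7 = 39  h_8 = 93  h_9 = 15  h_{10} = -171.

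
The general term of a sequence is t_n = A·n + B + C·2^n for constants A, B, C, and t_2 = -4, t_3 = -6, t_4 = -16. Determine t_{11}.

-4038

Plug in n = 2, 3, 4: 2A + B + 4C = -4; 3A + B + 8C = -6; 4A + B + 16C = -16.
Subtracting the first from the second: A + 4C = -2.
Subtracting the second from the third: A + 8C = -10.
Solving: C = -2, A = 6, then B = -8.
Therefore t_{11} = 66 + (-8) + (-2)·2048 = -4038.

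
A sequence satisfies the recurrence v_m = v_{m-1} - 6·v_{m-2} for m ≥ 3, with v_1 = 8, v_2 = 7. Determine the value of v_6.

661

Applying the relation repeatedly:
v_3 = -41;  v_4 = -83;  v_5 = 163;  v_6 = 661.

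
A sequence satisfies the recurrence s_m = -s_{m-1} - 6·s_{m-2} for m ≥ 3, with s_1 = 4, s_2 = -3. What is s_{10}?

-11841

Iterate the recurrence:
s_3 = -21, s_4 = 39, s_5 = 87, s_6 = -321, s_7 = -201, s_8 = 2127, s_9 = -921, s_{10} = -11841.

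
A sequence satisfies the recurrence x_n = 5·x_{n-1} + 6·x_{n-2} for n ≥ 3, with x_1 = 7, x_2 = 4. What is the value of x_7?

73322

Compute successive terms:
x_3 = 62;  x_4 = 334;  x_5 = 2042;  x_6 = 12214;  x_7 = 73322.
(Characteristic roots are 6 and -1.)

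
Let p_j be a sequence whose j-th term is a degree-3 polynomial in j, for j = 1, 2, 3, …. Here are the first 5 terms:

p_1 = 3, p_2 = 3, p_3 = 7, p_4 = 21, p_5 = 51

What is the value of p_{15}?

1st diffs: 0, 4, 14, 30.
2nd diffs: 4, 10, 16.
3rd diffs: 6, 6 (constant).
Newton forward-difference form: p_j = 3 + 4·C(j-1,2) + 6·C(j-1,3).
At j = 15: j-1 = 14, so p_{15} = 3 + 364 + 2184 = 2551.

2551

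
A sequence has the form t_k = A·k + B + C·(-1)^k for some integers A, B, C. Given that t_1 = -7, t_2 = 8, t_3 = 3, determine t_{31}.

Write the equations: A + B - C = -7; 2A + B + C = 8; 3A + B - C = 3.
Subtracting the first from the second: A + 2C = 15.
Subtracting the second from the third: A - 2C = -5.
Solving: C = 5, A = 5, then B = -7.
So t_k = 5·k + (-7) + 5·(-1)^k; at k=31 this is 143.

143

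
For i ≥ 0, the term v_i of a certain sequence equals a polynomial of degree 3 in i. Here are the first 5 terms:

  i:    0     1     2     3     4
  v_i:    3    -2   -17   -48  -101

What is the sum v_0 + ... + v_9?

-2655

1st diffs: -5, -15, -31, -53.
2nd diffs: -10, -16, -22.
3rd diffs: -6, -6 (constant).
Newton forward-difference form: v_i = 3 + (-5)·C(i,1) + (-10)·C(i,2) + (-6)·C(i,3).
Continuing: …, -182, -297, -452, -653, …, v_9 = -906.
Summing i = 0..9 (10 terms) gives -2655.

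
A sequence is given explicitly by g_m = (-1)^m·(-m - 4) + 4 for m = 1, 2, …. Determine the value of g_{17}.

(-1)^17 = -1; -m - 4 at m=17 is -21; so g_{17} = 25.

25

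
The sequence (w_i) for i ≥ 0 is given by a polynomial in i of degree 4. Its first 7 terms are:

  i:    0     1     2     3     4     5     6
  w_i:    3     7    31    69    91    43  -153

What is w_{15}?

1st diffs: 4, 24, 38, 22, -48, -196.
2nd diffs: 20, 14, -16, -70, -148.
3rd diffs: -6, -30, -54, -78.
4th diffs: -24, -24, -24 (constant).
Newton forward-difference form: w_i = 3 + 4·C(i,1) + 20·C(i,2) + (-6)·C(i,3) + (-24)·C(i,4).
At i = 15: i = 15, so w_{15} = 3 + 60 + 2100 - 2730 - 32760 = -33327.

-33327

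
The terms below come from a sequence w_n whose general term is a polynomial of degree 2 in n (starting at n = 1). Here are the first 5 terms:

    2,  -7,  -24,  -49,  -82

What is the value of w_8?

1st diffs: -9, -17, -25, -33.
2nd diffs: -8, -8, -8 (constant).
So w_n = -4n^2 + 3n + 3.
Evaluating at n = 8 gives w_8 = -229.

-229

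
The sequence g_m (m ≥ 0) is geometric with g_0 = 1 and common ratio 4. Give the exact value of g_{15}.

g_m = 1·4^(m-0).
g_{15} = 1·4^15 = 1073741824.

1073741824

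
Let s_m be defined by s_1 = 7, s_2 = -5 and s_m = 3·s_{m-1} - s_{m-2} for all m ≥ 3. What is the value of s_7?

Compute successive terms:
s_3 = -22  s_4 = -61  s_5 = -161  s_6 = -422  s_7 = -1105.

-1105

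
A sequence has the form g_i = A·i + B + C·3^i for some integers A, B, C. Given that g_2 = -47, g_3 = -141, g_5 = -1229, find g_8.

The three given values yield: 2A + B + 9C = -47; 3A + B + 27C = -141; 5A + B + 243C = -1229.
Subtracting the first from the second: A + 18C = -94.
Subtracting the second from the third: 2A + 216C = -1088.
Solving: C = -5, A = -4, then B = 6.
Hence g_8 = -4·8 + 6 + (-5)·6561 = -32831.

-32831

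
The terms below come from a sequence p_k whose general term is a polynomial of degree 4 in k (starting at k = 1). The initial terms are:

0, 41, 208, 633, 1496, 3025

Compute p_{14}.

1st diffs: 41, 167, 425, 863, 1529.
2nd diffs: 126, 258, 438, 666.
3rd diffs: 132, 180, 228.
4th diffs: 48, 48 (constant).
So p_k = 2k^4 + 2k^3 + k^2 - 6k + 1.
Evaluating at k = 14 gives p_{14} = 82433.

82433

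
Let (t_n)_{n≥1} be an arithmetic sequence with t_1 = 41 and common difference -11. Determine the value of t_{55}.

-553

t_n = 41 + (n - 1)·(-11).
t_{55} = 41 + 54·(-11) = -553.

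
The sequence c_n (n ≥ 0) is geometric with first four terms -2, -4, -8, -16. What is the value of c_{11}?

Common ratio r = 2.
c_n = (-2)·2^(n-0).
c_{11} = (-2)·2^11 = -4096.

-4096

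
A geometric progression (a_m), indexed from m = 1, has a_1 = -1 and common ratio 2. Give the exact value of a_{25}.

-16777216

a_m = (-1)·2^(m-1).
a_{25} = (-1)·2^24 = -16777216.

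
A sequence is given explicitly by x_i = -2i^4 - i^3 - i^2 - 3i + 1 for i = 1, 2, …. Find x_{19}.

x_{19} = -2·19^4 - 1·19^3 - 1·19^2 - 3·19 + 1 = -267918.

-267918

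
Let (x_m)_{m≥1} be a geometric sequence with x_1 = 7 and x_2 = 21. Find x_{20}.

Common ratio r = 3.
x_m = 7·3^(m-1).
x_{20} = 7·3^19 = 8135830269.

8135830269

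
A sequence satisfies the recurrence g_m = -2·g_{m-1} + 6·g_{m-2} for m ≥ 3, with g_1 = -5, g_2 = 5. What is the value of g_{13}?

-13785280

Step forward from the initial values:
g_3 = -40;  g_4 = 110;  g_5 = -460;  …;  g_{10} = 284240;  g_{11} = -1037440;  g_{12} = 3780320;  g_{13} = -13785280.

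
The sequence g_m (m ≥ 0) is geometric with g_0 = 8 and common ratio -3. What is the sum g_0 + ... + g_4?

g_m = 8·(-3)^(m-0).
S = 8·((-3)^5 - 1)/(-3 - 1) = 8·(-243 - 1)/(-4) = 488.

488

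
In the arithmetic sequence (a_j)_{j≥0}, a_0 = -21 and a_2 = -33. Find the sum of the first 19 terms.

-1425

Common difference d = (-33 - (-21)) / (2 - 0) = -6.
a_j = -21 + (j - 0)·(-6).
a_{18} = -129; S = 19·(-21 + (-129))/2 = -1425.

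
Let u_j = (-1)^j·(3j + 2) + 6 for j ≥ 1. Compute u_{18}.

62

(-1)^18 = 1; 3j + 2 at j=18 is 56; so u_{18} = 62.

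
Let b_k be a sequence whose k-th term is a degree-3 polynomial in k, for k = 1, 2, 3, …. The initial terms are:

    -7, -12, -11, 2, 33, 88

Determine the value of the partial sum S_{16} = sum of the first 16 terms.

1st diffs: -5, 1, 13, 31, 55.
2nd diffs: 6, 12, 18, 24.
3rd diffs: 6, 6, 6 (constant).
Newton forward-difference form: b_k = -7 + (-5)·C(k-1,1) + 6·C(k-1,2) + 6·C(k-1,3).
Continuing: …, 173, 294, 457, 668, …, b_{16} = 3278.
Summing k = 1..16 (16 terms) gives 13568.

13568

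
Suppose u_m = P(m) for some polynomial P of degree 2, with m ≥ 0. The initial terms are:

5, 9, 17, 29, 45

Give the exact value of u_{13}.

369

1st diffs: 4, 8, 12, 16.
2nd diffs: 4, 4, 4 (constant).
Newton forward-difference form: u_m = 5 + 4·C(m,1) + 4·C(m,2).
At m = 13: m = 13, so u_{13} = 5 + 52 + 312 = 369.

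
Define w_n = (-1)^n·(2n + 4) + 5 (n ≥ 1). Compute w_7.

-13

(-1)^7 = -1; 2n + 4 at n=7 is 18; so w_7 = -13.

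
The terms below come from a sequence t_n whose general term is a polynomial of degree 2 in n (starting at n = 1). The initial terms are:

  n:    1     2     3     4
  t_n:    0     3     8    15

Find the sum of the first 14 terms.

1st diffs: 3, 5, 7.
2nd diffs: 2, 2 (constant).
Newton forward-difference form: t_n = 3·C(n-1,1) + 2·C(n-1,2).
Continuing: …, 24, 35, 48, 63, …, t_{14} = 195.
Summing n = 1..14 (14 terms) gives 1001.

1001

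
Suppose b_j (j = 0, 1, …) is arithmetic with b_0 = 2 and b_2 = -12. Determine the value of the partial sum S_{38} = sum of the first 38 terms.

-4845

Common difference d = (-12 - 2) / (2 - 0) = -7.
b_j = 2 + (j - 0)·(-7).
b_{37} = -257; S = 38·(2 + (-257))/2 = -4845.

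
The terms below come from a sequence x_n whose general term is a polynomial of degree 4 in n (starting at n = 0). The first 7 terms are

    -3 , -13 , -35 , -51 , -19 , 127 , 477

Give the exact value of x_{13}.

1st diffs: -10, -22, -16, 32, 146, 350.
2nd diffs: -12, 6, 48, 114, 204.
3rd diffs: 18, 42, 66, 90.
4th diffs: 24, 24, 24 (constant).
Newton forward-difference form: x_n = -3 + (-10)·C(n,1) + (-12)·C(n,2) + 18·C(n,3) + 24·C(n,4).
At n = 13: n = 13, so x_{13} = -3 - 130 - 936 + 5148 + 17160 = 21239.

21239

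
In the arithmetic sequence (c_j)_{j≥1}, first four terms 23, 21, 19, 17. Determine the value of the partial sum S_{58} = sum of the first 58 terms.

-1972

Common difference d = -2.
c_j = 23 + (j - 1)·(-2).
c_{58} = -91; S = 58·(23 + (-91))/2 = -1972.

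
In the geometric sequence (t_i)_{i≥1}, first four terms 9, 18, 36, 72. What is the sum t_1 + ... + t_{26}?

603979767

Common ratio r = 2.
t_i = 9·2^(i-1).
S = 9·(2^26 - 1)/(2 - 1) = 9·(67108864 - 1)/(1) = 603979767.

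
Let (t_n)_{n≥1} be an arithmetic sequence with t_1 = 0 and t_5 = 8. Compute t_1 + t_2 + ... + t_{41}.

Common difference d = (8 - 0) / (5 - 1) = 2.
t_n = 0 + (n - 1)·2.
t_{41} = 80; S = 41·(0 + 80)/2 = 1640.

1640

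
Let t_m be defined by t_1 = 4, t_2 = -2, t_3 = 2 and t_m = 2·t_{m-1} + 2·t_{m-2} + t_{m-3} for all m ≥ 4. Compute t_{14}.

Step forward from the initial values:
t_4 = 4;  t_5 = 10;  t_6 = 30;  …;  t_{11} = 5402;  t_{12} = 15294;  t_{13} = 43300;  t_{14} = 122590.

122590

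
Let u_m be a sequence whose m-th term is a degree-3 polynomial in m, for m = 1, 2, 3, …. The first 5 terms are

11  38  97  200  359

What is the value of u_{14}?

1st diffs: 27, 59, 103, 159.
2nd diffs: 32, 44, 56.
3rd diffs: 12, 12 (constant).
So u_m = 2m^3 + 4m^2 + m + 4.
Evaluating at m = 14 gives u_{14} = 6290.

6290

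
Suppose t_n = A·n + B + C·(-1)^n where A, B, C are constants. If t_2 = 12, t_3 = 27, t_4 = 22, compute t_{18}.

92

Write the equations: 2A + B + C = 12; 3A + B - C = 27; 4A + B + C = 22.
Subtracting the first from the second: A - 2C = 15.
Subtracting the second from the third: A + 2C = -5.
Solving: C = -5, A = 5, then B = 7.
Hence t_{18} = 5·18 + 7 + (-5)·1 = 92.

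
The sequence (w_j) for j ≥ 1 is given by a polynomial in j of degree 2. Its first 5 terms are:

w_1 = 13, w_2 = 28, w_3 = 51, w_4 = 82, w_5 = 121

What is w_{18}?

1st diffs: 15, 23, 31, 39.
2nd diffs: 8, 8, 8 (constant).
Newton forward-difference form: w_j = 13 + 15·C(j-1,1) + 8·C(j-1,2).
At j = 18: j-1 = 17, so w_{18} = 13 + 255 + 1088 = 1356.

1356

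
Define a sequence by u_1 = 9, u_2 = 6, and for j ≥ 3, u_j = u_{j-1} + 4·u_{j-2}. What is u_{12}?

150978

u_3 = 42;  u_4 = 66;  u_5 = 234;  u_6 = 498;  u_7 = 1434;  u_8 = 3426;  u_9 = 9162;  u_{10} = 22866;  u_{11} = 59514;  u_{12} = 150978.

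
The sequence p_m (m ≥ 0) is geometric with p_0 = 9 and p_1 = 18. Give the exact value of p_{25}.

301989888

Common ratio r = 2.
p_m = 9·2^(m-0).
p_{25} = 9·2^25 = 301989888.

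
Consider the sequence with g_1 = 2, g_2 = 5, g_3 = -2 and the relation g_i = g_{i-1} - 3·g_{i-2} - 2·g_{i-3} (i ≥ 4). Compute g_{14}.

-7653

Compute successive terms:
g_4 = -21, g_5 = -25, g_6 = 42, …, g_{11} = 223, g_{12} = 4314, g_{13} = 5735, g_{14} = -7653.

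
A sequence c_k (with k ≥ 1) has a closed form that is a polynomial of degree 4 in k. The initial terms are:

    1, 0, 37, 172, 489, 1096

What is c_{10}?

9424

1st diffs: -1, 37, 135, 317, 607.
2nd diffs: 38, 98, 182, 290.
3rd diffs: 60, 84, 108.
4th diffs: 24, 24 (constant).
Newton forward-difference form: c_k = 1 + (-1)·C(k-1,1) + 38·C(k-1,2) + 60·C(k-1,3) + 24·C(k-1,4).
At k = 10: k-1 = 9, so c_{10} = 1 - 9 + 1368 + 5040 + 3024 = 9424.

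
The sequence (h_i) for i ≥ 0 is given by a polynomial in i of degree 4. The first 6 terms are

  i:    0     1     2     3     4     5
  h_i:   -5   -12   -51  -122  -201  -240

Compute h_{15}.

1st diffs: -7, -39, -71, -79, -39.
2nd diffs: -32, -32, -8, 40.
3rd diffs: 0, 24, 48.
4th diffs: 24, 24 (constant).
Newton forward-difference form: h_i = -5 + (-7)·C(i,1) + (-32)·C(i,2) + 24·C(i,4).
At i = 15: i = 15, so h_{15} = -5 - 105 - 3360 + 32760 = 29290.

29290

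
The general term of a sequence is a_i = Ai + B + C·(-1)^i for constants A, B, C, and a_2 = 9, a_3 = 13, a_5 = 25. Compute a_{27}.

The three given values yield: 2A + B + C = 9; 3A + B - C = 13; 5A + B - C = 25.
Subtracting the first from the second: A - 2C = 4.
Subtracting the second from the third: 2A = 12.
Solving: C = 1, A = 6, then B = -4.
So a_i = 6·i + (-4) + 1·(-1)^i; at i=27 this is 157.

157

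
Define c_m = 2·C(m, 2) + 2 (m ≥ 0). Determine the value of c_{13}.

C(13, 2) = 78, so c_{13} = 158.

158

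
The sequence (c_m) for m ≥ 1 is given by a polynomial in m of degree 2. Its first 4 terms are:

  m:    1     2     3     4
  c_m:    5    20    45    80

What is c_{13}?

1st diffs: 15, 25, 35.
2nd diffs: 10, 10 (constant).
Newton forward-difference form: c_m = 5 + 15·C(m-1,1) + 10·C(m-1,2).
At m = 13: m-1 = 12, so c_{13} = 5 + 180 + 660 = 845.

845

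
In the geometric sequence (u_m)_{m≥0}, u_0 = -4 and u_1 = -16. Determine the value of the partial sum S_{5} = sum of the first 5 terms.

-1364

Common ratio r = 4.
u_m = (-4)·4^(m-0).
S = (-4)·(4^5 - 1)/(4 - 1) = (-4)·(1024 - 1)/(3) = -1364.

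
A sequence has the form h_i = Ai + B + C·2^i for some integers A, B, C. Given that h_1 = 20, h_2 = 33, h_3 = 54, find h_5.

Write the equations: A + B + 2C = 20; 2A + B + 4C = 33; 3A + B + 8C = 54.
Subtracting the first from the second: A + 2C = 13.
Subtracting the second from the third: A + 4C = 21.
Solving: C = 4, A = 5, then B = 7.
So h_i = 5·i + 7 + 4·2^i; at i=5 this is 160.

160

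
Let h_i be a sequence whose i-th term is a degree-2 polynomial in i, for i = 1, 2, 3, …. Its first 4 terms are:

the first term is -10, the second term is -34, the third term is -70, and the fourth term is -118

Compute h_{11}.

1st diffs: -24, -36, -48.
2nd diffs: -12, -12 (constant).
Newton forward-difference form: h_i = -10 + (-24)·C(i-1,1) + (-12)·C(i-1,2).
At i = 11: i-1 = 10, so h_{11} = -10 - 240 - 540 = -790.

-790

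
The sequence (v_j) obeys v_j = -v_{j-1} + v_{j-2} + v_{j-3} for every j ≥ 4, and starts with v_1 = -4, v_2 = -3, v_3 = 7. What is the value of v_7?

Applying the relation repeatedly:
v_4 = -14, v_5 = 18, v_6 = -25, v_7 = 29.

29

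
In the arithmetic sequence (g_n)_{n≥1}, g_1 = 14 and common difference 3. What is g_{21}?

74

g_n = 14 + (n - 1)·3.
g_{21} = 14 + 20·3 = 74.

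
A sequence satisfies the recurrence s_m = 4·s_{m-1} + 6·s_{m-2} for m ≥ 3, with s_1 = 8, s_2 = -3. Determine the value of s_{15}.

9505324800

Step forward from the initial values:
s_3 = 36;  s_4 = 126;  s_5 = 720;  …;  s_{12} = 69094368;  s_{13} = 356684544;  s_{14} = 1841304384;  s_{15} = 9505324800.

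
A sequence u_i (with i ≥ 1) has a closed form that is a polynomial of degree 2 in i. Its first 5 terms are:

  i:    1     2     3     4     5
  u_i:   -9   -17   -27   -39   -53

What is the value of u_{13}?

1st diffs: -8, -10, -12, -14.
2nd diffs: -2, -2, -2 (constant).
Newton forward-difference form: u_i = -9 + (-8)·C(i-1,1) + (-2)·C(i-1,2).
At i = 13: i-1 = 12, so u_{13} = -9 - 96 - 132 = -237.

-237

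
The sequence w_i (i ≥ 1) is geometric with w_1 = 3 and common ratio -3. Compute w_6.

w_i = 3·(-3)^(i-1).
w_6 = 3·(-3)^5 = -729.

-729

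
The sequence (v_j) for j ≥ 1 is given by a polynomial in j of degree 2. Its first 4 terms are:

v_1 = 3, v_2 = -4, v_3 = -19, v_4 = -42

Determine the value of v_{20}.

-1498

1st diffs: -7, -15, -23.
2nd diffs: -8, -8 (constant).
Newton forward-difference form: v_j = 3 + (-7)·C(j-1,1) + (-8)·C(j-1,2).
At j = 20: j-1 = 19, so v_{20} = 3 - 133 - 1368 = -1498.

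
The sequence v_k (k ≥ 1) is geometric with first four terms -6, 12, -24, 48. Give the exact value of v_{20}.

Common ratio r = -2.
v_k = (-6)·(-2)^(k-1).
v_{20} = (-6)·(-2)^19 = 3145728.

3145728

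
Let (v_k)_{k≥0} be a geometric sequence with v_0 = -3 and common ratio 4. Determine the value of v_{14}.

-805306368

v_k = (-3)·4^(k-0).
v_{14} = (-3)·4^14 = -805306368.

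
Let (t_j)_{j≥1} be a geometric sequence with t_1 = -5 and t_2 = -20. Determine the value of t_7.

Common ratio r = 4.
t_j = (-5)·4^(j-1).
t_7 = (-5)·4^6 = -20480.

-20480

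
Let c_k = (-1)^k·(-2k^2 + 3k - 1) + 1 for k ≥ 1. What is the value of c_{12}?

(-1)^12 = 1; -2k^2 + 3k - 1 at k=12 is -253; so c_{12} = -252.

-252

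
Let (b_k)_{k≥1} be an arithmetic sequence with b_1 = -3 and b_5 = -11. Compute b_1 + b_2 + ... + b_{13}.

-195

Common difference d = (-11 - (-3)) / (5 - 1) = -2.
b_k = -3 + (k - 1)·(-2).
b_{13} = -27; S = 13·(-3 + (-27))/2 = -195.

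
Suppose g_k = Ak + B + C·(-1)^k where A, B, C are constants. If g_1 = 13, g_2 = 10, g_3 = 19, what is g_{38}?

At k = 1, 2, 3: A + B - C = 13; 2A + B + C = 10; 3A + B - C = 19.
Subtracting the first from the second: A + 2C = -3.
Subtracting the second from the third: A - 2C = 9.
Solving: C = -3, A = 3, then B = 7.
Therefore g_{38} = 114 + 7 + (-3)·1 = 118.

118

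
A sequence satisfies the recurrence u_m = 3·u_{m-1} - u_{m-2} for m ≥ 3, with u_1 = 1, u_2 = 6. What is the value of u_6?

309

Compute successive terms:
u_3 = 17;  u_4 = 45;  u_5 = 118;  u_6 = 309.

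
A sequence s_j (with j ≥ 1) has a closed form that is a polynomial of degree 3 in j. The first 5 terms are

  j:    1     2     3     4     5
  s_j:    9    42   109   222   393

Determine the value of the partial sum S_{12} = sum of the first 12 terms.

15706

1st diffs: 33, 67, 113, 171.
2nd diffs: 34, 46, 58.
3rd diffs: 12, 12 (constant).
So s_j = 2j^3 + 5j^2 + 4j - 2.
Continuing: …, 634, 957, 1374, 1897, …, s_{12} = 4222.
Summing j = 1..12 (12 terms) gives 15706.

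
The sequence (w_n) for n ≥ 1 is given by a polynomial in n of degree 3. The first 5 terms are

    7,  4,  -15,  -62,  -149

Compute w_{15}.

1st diffs: -3, -19, -47, -87.
2nd diffs: -16, -28, -40.
3rd diffs: -12, -12 (constant).
So w_n = -2n^3 + 4n^2 - n + 6.
Evaluating at n = 15 gives w_{15} = -5859.

-5859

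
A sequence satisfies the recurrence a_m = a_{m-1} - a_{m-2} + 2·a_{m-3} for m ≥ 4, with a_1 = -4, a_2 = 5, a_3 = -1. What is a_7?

a_4 = -14, a_5 = -3, a_6 = 9, a_7 = -16.

-16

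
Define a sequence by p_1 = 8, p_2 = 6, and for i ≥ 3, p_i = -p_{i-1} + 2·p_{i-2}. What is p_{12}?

-1358

Step forward from the initial values:
p_3 = 10;  p_4 = 2;  p_5 = 18;  p_6 = -14;  p_7 = 50;  p_8 = -78;  p_9 = 178;  p_{10} = -334;  p_{11} = 690;  p_{12} = -1358.
(Characteristic roots are 1 and -2.)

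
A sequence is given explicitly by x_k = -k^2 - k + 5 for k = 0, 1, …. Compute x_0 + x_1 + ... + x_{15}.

Over k = 0..15: Σk = 120, Σk² = 1240.
Total = (-1)·1240 + (-1)·120 + (5)·16 = -1280.

-1280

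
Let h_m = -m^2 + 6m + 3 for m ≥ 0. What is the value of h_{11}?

-52

h_{11} = -1·11^2 + 6·11 + 3 = -52.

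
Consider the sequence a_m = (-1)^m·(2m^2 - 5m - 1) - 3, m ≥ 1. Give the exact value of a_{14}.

(-1)^14 = 1; 2m^2 - 5m - 1 at m=14 is 321; so a_{14} = 318.

318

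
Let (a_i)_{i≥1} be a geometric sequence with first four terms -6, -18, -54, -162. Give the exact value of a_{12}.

Common ratio r = 3.
a_i = (-6)·3^(i-1).
a_{12} = (-6)·3^11 = -1062882.

-1062882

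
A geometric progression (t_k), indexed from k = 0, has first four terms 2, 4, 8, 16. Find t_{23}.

16777216

Common ratio r = 2.
t_k = 2·2^(k-0).
t_{23} = 2·2^23 = 16777216.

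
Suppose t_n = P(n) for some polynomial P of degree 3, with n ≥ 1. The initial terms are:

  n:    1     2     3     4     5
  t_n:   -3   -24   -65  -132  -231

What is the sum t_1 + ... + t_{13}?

-11687

1st diffs: -21, -41, -67, -99.
2nd diffs: -20, -26, -32.
3rd diffs: -6, -6 (constant).
Newton forward-difference form: t_n = -3 + (-21)·C(n-1,1) + (-20)·C(n-1,2) + (-6)·C(n-1,3).
Continuing: …, -368, -549, -780, -1067, …, t_{13} = -2895.
Summing n = 1..13 (13 terms) gives -11687.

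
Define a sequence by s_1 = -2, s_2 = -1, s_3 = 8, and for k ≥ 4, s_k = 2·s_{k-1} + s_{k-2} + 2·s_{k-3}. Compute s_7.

Applying the relation repeatedly:
s_4 = 11;  s_5 = 28;  s_6 = 83;  s_7 = 216.

216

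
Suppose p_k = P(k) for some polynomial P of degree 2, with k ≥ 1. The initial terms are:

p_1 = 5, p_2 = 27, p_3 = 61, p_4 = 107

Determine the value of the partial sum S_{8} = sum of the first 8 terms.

1st diffs: 22, 34, 46.
2nd diffs: 12, 12 (constant).
Newton forward-difference form: p_k = 5 + 22·C(k-1,1) + 12·C(k-1,2).
Continuing: 165, 235, 317, 411.
Summing k = 1..8 (8 terms) gives 1328.

1328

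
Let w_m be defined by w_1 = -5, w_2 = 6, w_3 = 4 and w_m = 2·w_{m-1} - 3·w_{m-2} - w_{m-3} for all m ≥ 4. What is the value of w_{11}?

-755

Iterate the recurrence:
w_4 = -5, w_5 = -28, w_6 = -45, w_7 = -1, w_8 = 161, w_9 = 370, w_{10} = 258, w_{11} = -755.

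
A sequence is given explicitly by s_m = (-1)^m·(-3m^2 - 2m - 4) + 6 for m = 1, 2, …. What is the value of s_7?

(-1)^7 = -1; -3m^2 - 2m - 4 at m=7 is -165; so s_7 = 171.

171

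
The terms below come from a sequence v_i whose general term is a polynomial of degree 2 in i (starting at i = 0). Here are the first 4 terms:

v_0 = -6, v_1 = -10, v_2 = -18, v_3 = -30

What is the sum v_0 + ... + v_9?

-720

1st diffs: -4, -8, -12.
2nd diffs: -4, -4 (constant).
So v_i = -2i^2 - 2i - 6.
Continuing: …, -46, -66, -90, -118, …, v_9 = -186.
Summing i = 0..9 (10 terms) gives -720.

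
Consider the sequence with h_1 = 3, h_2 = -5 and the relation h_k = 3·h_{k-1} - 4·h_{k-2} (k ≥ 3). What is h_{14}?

-26285

h_3 = -27; h_4 = -61; h_5 = -75; …; h_{11} = -4155; h_{12} = -15229; h_{13} = -29067; h_{14} = -26285.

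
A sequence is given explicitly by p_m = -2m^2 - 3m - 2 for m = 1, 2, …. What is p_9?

p_9 = -2·9^2 - 3·9 - 2 = -191.

-191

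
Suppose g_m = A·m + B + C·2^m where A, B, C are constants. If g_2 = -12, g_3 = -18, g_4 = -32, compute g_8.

-504

Write the equations: 2A + B + 4C = -12; 3A + B + 8C = -18; 4A + B + 16C = -32.
Subtracting the first from the second: A + 4C = -6.
Subtracting the second from the third: A + 8C = -14.
Solving: C = -2, A = 2, then B = -8.
Therefore g_8 = 16 + (-8) + (-2)·256 = -504.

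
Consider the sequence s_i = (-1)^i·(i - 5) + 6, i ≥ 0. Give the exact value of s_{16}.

17

(-1)^16 = 1; i - 5 at i=16 is 11; so s_{16} = 17.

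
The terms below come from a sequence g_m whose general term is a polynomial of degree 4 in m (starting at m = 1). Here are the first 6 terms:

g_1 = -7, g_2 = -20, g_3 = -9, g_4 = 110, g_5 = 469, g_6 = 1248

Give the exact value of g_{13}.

1st diffs: -13, 11, 119, 359, 779.
2nd diffs: 24, 108, 240, 420.
3rd diffs: 84, 132, 180.
4th diffs: 48, 48 (constant).
Newton forward-difference form: g_m = -7 + (-13)·C(m-1,1) + 24·C(m-1,2) + 84·C(m-1,3) + 48·C(m-1,4).
At m = 13: m-1 = 12, so g_{13} = -7 - 156 + 1584 + 18480 + 23760 = 43661.

43661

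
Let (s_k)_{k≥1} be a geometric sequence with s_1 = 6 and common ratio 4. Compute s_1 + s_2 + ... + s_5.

s_k = 6·4^(k-1).
S = 6·(4^5 - 1)/(4 - 1) = 6·(1024 - 1)/(3) = 2046.

2046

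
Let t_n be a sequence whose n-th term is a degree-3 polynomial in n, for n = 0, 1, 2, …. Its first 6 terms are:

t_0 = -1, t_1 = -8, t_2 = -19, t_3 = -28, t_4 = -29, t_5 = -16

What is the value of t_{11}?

1st diffs: -7, -11, -9, -1, 13.
2nd diffs: -4, 2, 8, 14.
3rd diffs: 6, 6, 6 (constant).
Newton forward-difference form: t_n = -1 + (-7)·C(n,1) + (-4)·C(n,2) + 6·C(n,3).
At n = 11: n = 11, so t_{11} = -1 - 77 - 220 + 990 = 692.

692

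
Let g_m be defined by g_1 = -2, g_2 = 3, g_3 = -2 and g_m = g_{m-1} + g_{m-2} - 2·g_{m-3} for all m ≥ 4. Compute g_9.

-14

g_4 = 5  g_5 = -3  g_6 = 6  g_7 = -7  g_8 = 5  g_9 = -14.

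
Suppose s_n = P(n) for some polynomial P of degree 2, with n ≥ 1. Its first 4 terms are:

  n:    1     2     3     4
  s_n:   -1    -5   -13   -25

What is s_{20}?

1st diffs: -4, -8, -12.
2nd diffs: -4, -4 (constant).
Newton forward-difference form: s_n = -1 + (-4)·C(n-1,1) + (-4)·C(n-1,2).
At n = 20: n-1 = 19, so s_{20} = -1 - 76 - 684 = -761.

-761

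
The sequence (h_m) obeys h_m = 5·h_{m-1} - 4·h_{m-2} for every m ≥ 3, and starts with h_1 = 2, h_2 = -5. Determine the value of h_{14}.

-156587345

Iterate the recurrence:
h_3 = -33  h_4 = -145  h_5 = -593  …  h_{11} = -2446673  h_{12} = -9786705  h_{13} = -39146833  h_{14} = -156587345.
(Characteristic roots are 4 and 1.)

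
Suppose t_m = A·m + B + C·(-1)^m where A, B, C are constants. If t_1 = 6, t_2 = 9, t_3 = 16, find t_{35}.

176

At m = 1, 2, 3: A + B - C = 6; 2A + B + C = 9; 3A + B - C = 16.
Subtracting the first from the second: A + 2C = 3.
Subtracting the second from the third: A - 2C = 7.
Solving: C = -1, A = 5, then B = 0.
Therefore t_{35} = 175 + 0 + (-1)·(-1) = 176.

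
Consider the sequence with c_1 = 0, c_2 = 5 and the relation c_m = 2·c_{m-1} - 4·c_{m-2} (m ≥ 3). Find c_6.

Iterate the recurrence:
c_3 = 10, c_4 = 0, c_5 = -40, c_6 = -80.

-80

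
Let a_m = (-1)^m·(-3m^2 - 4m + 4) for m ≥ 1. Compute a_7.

171

(-1)^7 = -1; -3m^2 - 4m + 4 at m=7 is -171; so a_7 = 171.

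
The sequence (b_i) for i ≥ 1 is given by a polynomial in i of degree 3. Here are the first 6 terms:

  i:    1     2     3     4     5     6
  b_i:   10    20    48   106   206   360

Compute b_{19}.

1st diffs: 10, 28, 58, 100, 154.
2nd diffs: 18, 30, 42, 54.
3rd diffs: 12, 12, 12 (constant).
Newton forward-difference form: b_i = 10 + 10·C(i-1,1) + 18·C(i-1,2) + 12·C(i-1,3).
At i = 19: i-1 = 18, so b_{19} = 10 + 180 + 2754 + 9792 = 12736.

12736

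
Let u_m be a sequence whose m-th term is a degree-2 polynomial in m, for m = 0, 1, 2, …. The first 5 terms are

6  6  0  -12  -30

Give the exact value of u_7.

1st diffs: 0, -6, -12, -18.
2nd diffs: -6, -6, -6 (constant).
Newton forward-difference form: u_m = 6 + (-6)·C(m,2).
At m = 7: m = 7, so u_7 = 6 - 126 = -120.

-120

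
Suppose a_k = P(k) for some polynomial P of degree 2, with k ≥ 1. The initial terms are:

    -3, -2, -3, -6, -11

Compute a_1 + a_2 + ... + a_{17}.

-1275

1st diffs: 1, -1, -3, -5.
2nd diffs: -2, -2, -2 (constant).
So a_k = -k^2 + 4k - 6.
Continuing: …, -18, -27, -38, -51, …, a_{17} = -227.
Summing k = 1..17 (17 terms) gives -1275.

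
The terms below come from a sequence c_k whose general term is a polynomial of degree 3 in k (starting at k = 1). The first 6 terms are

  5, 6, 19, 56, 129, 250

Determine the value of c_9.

1st diffs: 1, 13, 37, 73, 121.
2nd diffs: 12, 24, 36, 48.
3rd diffs: 12, 12, 12 (constant).
Newton forward-difference form: c_k = 5 + 1·C(k-1,1) + 12·C(k-1,2) + 12·C(k-1,3).
At k = 9: k-1 = 8, so c_9 = 5 + 8 + 336 + 672 = 1021.

1021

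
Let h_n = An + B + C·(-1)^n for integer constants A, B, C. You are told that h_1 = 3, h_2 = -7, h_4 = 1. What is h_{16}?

49

Write the equations: A + B - C = 3; 2A + B + C = -7; 4A + B + C = 1.
Subtracting the first from the second: A + 2C = -10.
Subtracting the second from the third: 2A = 8.
Solving: C = -7, A = 4, then B = -8.
Therefore h_{16} = 64 + (-8) + (-7)·1 = 49.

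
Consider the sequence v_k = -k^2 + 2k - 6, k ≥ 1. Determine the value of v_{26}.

v_{26} = -1·26^2 + 2·26 - 6 = -630.

-630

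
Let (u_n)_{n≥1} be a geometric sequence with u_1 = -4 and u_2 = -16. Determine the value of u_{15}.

Common ratio r = 4.
u_n = (-4)·4^(n-1).
u_{15} = (-4)·4^14 = -1073741824.

-1073741824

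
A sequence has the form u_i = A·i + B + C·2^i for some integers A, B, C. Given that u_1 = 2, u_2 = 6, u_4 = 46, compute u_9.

2010

Plug in i = 1, 2, 4: A + B + 2C = 2; 2A + B + 4C = 6; 4A + B + 16C = 46.
Subtracting the first from the second: A + 2C = 4.
Subtracting the second from the third: 2A + 12C = 40.
Solving: C = 4, A = -4, then B = -2.
Hence u_9 = -4·9 + (-2) + 4·512 = 2010.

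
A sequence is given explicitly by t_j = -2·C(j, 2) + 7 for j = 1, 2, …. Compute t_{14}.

C(14, 2) = 91, so t_{14} = -175.

-175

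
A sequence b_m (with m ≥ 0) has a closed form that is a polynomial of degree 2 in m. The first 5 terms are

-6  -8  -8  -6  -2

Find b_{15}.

174

1st diffs: -2, 0, 2, 4.
2nd diffs: 2, 2, 2 (constant).
So b_m = m^2 - 3m - 6.
Evaluating at m = 15 gives b_{15} = 174.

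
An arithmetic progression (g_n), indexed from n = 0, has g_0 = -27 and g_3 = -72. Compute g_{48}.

Common difference d = (-72 - (-27)) / (3 - 0) = -15.
g_n = -27 + (n - 0)·(-15).
g_{48} = -27 + 48·(-15) = -747.

-747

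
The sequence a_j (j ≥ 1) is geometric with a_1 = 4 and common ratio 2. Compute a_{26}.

134217728

a_j = 4·2^(j-1).
a_{26} = 4·2^25 = 134217728.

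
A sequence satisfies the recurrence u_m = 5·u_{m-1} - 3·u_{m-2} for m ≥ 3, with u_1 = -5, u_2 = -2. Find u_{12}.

Step forward from the initial values:
u_3 = 5, u_4 = 31, u_5 = 140, u_6 = 607, u_7 = 2615, u_8 = 11254, u_9 = 48425, u_{10} = 208363, u_{11} = 896540, u_{12} = 3857611.

3857611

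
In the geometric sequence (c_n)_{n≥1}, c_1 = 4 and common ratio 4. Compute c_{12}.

c_n = 4·4^(n-1).
c_{12} = 4·4^11 = 16777216.

16777216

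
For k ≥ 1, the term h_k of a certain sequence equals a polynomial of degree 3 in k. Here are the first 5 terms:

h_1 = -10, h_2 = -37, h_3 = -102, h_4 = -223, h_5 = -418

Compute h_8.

-1627

1st diffs: -27, -65, -121, -195.
2nd diffs: -38, -56, -74.
3rd diffs: -18, -18 (constant).
Newton forward-difference form: h_k = -10 + (-27)·C(k-1,1) + (-38)·C(k-1,2) + (-18)·C(k-1,3).
At k = 8: k-1 = 7, so h_8 = -10 - 189 - 798 - 630 = -1627.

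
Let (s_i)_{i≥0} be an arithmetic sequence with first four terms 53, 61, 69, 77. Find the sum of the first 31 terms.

5363

Common difference d = 8.
s_i = 53 + (i - 0)·8.
s_{30} = 293; S = 31·(53 + 293)/2 = 5363.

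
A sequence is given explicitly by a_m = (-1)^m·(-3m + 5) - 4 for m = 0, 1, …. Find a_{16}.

-47

(-1)^16 = 1; -3m + 5 at m=16 is -43; so a_{16} = -47.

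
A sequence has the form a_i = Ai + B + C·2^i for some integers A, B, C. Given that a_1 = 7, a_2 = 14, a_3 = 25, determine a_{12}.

8228

At i = 1, 2, 3: A + B + 2C = 7; 2A + B + 4C = 14; 3A + B + 8C = 25.
Subtracting the first from the second: A + 2C = 7.
Subtracting the second from the third: A + 4C = 11.
Solving: C = 2, A = 3, then B = 0.
Therefore a_{12} = 36 + 0 + 2·4096 = 8228.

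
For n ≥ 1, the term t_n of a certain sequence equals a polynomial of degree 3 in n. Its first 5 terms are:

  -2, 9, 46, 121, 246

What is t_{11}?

1st diffs: 11, 37, 75, 125.
2nd diffs: 26, 38, 50.
3rd diffs: 12, 12 (constant).
So t_n = 2n^3 + n^2 - 6n + 1.
Evaluating at n = 11 gives t_{11} = 2718.

2718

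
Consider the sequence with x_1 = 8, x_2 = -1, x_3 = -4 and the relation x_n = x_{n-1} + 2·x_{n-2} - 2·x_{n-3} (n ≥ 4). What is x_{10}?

x_4 = -22  x_5 = -28  x_6 = -64  x_7 = -76  x_8 = -148  x_9 = -172  x_{10} = -316.

-316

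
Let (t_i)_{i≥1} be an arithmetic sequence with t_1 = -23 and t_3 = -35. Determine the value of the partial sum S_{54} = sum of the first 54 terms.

Common difference d = (-35 - (-23)) / (3 - 1) = -6.
t_i = -23 + (i - 1)·(-6).
t_{54} = -341; S = 54·(-23 + (-341))/2 = -9828.

-9828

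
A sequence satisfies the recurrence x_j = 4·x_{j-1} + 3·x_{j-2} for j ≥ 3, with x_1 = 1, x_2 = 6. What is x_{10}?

Iterate the recurrence:
x_3 = 27  x_4 = 126  x_5 = 585  x_6 = 2718  x_7 = 12627  x_8 = 58662  x_9 = 272529  x_{10} = 1266102.

1266102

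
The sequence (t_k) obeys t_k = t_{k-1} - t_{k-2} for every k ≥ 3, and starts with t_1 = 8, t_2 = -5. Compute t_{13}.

8

Applying the relation repeatedly:
t_3 = -13, t_4 = -8, t_5 = 5, …, t_{10} = -8, t_{11} = 5, t_{12} = 13, t_{13} = 8.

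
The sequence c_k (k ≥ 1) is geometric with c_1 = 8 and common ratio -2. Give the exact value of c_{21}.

8388608

c_k = 8·(-2)^(k-1).
c_{21} = 8·(-2)^20 = 8388608.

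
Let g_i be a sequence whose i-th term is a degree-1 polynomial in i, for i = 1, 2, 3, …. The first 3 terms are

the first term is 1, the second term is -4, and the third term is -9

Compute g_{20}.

-94

1st diffs: -5, -5 (constant).
So g_i = -5i + 6.
Evaluating at i = 20 gives g_{20} = -94.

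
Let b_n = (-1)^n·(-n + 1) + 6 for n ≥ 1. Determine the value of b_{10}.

-3

(-1)^10 = 1; -n + 1 at n=10 is -9; so b_{10} = -3.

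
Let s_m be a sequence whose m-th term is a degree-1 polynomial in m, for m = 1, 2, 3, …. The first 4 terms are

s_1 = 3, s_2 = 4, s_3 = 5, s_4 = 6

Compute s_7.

9

1st diffs: 1, 1, 1 (constant).
So s_m = m + 2.
Evaluating at m = 7 gives s_7 = 9.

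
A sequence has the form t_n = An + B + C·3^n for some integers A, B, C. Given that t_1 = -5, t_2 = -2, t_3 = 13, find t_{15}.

14348857

Write the equations: A + B + 3C = -5; 2A + B + 9C = -2; 3A + B + 27C = 13.
Subtracting the first from the second: A + 6C = 3.
Subtracting the second from the third: A + 18C = 15.
Solving: C = 1, A = -3, then B = -5.
Hence t_{15} = -3·15 + (-5) + 1·14348907 = 14348857.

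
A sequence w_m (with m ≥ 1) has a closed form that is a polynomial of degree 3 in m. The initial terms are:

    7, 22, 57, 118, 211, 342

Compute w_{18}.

7062

1st diffs: 15, 35, 61, 93, 131.
2nd diffs: 20, 26, 32, 38.
3rd diffs: 6, 6, 6 (constant).
Newton forward-difference form: w_m = 7 + 15·C(m-1,1) + 20·C(m-1,2) + 6·C(m-1,3).
At m = 18: m-1 = 17, so w_{18} = 7 + 255 + 2720 + 4080 = 7062.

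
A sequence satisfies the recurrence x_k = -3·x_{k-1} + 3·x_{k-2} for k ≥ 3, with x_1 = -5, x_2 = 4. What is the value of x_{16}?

Iterate the recurrence:
x_3 = -27; x_4 = 93; x_5 = -360; …; x_{13} = -15312645; x_{14} = 58054644; x_{15} = -220101867; x_{16} = 834469533.

834469533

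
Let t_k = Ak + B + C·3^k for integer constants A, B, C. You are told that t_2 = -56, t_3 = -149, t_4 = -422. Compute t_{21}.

-52301766083

At k = 2, 3, 4: 2A + B + 9C = -56; 3A + B + 27C = -149; 4A + B + 81C = -422.
Subtracting the first from the second: A + 18C = -93.
Subtracting the second from the third: A + 54C = -273.
Solving: C = -5, A = -3, then B = -5.
So t_k = -3·k + (-5) + (-5)·3^k; at k=21 this is -52301766083.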